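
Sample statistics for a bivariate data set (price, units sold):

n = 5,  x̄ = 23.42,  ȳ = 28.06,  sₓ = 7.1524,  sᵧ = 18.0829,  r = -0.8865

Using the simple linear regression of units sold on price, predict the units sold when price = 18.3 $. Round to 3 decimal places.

b = r · sᵧ/sₓ = -0.8865 · 18.0829/7.1524 = -2.241274
a = ȳ − b·x̄ = 28.06 − (-2.241274)·23.42 = 80.550646
ŷ(18.3) = a + b·18.3 = 80.550646 + (-2.241274)·18.3 = 39.535325

39.535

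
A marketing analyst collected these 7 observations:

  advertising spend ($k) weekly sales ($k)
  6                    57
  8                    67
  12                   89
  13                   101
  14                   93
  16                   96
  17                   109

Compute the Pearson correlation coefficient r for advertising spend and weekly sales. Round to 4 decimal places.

0.9532

n = 7, Σx = 86, Σy = 612, Σxy = 7950, Σx² = 1154, Σy² = 55606
Sxx = Σx² − (Σx)²/n = 1154 − 1056.571429 = 97.428571
Sxy = Σxy − (Σx)(Σy)/n = 7950 − 7518.857143 = 431.142857
Syy = Σy² − (Σy)²/n = 55606 − 53506.285714 = 2099.714286
r = Sxy/√(Sxx·Syy) = 431.142857/√(204572.163265) = 431.142857/452.296544 = 0.953230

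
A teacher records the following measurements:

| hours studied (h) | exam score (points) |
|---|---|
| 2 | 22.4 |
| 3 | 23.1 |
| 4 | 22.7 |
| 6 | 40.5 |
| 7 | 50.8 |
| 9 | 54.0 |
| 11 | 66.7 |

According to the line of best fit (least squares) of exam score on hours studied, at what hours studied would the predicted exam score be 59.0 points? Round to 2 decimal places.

n = 7, Σx = 42, Σy = 280.2, Σxy = 2023.2, Σx² = 316
Sxx = Σx² − (Σx)²/n = 316 − 252 = 64
Sxy = Σxy − (Σx)(Σy)/n = 2023.2 − 1681.2 = 342
b = Sxy/Sxx = 342/64 = 5.34375
a = ȳ − b·x̄ = 40.028571 − 5.34375·6 = 7.966071
Set a + b·x = 59.0: x = (59.0 − 7.966071) / 5.34375 = 9.550209

9.55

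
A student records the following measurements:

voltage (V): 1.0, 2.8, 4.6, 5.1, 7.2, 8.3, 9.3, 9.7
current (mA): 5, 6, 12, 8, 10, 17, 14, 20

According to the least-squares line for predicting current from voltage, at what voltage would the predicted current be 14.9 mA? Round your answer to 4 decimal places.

n = 8, Σx = 48, Σy = 92, Σxy = 655.1, Σx² = 357.32
Sxx = Σx² − (Σx)²/n = 357.32 − 288 = 69.32
Sxy = Σxy − (Σx)(Σy)/n = 655.1 − 552 = 103.1
b = Sxy/Sxx = 103.1/69.32 = 1.487305
a = ȳ − b·x̄ = 11.5 − 1.487305·6 = 2.576168
Set a + b·x = 14.9: x = (14.9 − 2.576168) / 1.487305 = 8.286014

8.2860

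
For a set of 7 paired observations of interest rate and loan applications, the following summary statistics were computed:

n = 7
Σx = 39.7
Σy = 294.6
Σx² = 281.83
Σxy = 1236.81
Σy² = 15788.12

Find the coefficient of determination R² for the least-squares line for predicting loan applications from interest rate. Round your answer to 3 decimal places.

0.980

Sxx = Σx² − (Σx)²/n = 281.83 − 225.155714 = 56.674286
Sxy = Σxy − (Σx)(Σy)/n = 1236.81 − 1670.802857 = -433.992857
Syy = Σy² − (Σy)²/n = 15788.12 − 12398.451429 = 3389.668571
R² = Sxy²/(Sxx·Syy) = (-433.992857)²/(56.674286·3389.668571) = 0.980442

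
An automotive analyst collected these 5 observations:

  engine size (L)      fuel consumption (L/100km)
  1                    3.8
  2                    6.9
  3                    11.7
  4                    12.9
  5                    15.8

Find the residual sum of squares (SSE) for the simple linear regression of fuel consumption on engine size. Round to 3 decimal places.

2.748

n = 5, Σx = 15, Σy = 51.1, Σxy = 183.3, Σx² = 55, Σy² = 614.99
Sxx = Σx² − (Σx)²/n = 55 − 45 = 10
Sxy = Σxy − (Σx)(Σy)/n = 183.3 − 153.3 = 30
Syy = Σy² − (Σy)²/n = 614.99 − 522.242 = 92.748
b = Sxy/Sxx = 30/10 = 3
SSE = Syy − b·Sxy = 92.748 − 3·30 = 2.748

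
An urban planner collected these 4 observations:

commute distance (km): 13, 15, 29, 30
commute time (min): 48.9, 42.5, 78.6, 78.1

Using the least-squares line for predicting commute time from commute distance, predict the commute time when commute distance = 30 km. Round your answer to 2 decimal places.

n = 4, Σx = 87, Σy = 248.1, Σxy = 5895.6, Σx² = 2135
Sxx = Σx² − (Σx)²/n = 2135 − 1892.25 = 242.75
Sxy = Σxy − (Σx)(Σy)/n = 5895.6 − 5396.175 = 499.425
b = Sxy/Sxx = 499.425/242.75 = 2.057364
a = ȳ − b·x̄ = 62.025 − 2.057364·21.75 = 17.277343
ŷ(30) = a + b·30 = 17.277343 + 2.057364·30 = 78.998249

79.00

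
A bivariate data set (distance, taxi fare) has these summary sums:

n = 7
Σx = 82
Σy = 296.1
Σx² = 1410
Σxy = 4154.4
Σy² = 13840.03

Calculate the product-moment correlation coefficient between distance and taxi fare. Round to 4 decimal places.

0.8921

Sxx = Σx² − (Σx)²/n = 1410 − 960.571429 = 449.428571
Sxy = Σxy − (Σx)(Σy)/n = 4154.4 − 3468.6 = 685.8
Syy = Σy² − (Σy)²/n = 13840.03 − 12525.03 = 1315
r = Sxy/√(Sxx·Syy) = 685.8/√(590998.571429) = 685.8/768.764315 = 0.892081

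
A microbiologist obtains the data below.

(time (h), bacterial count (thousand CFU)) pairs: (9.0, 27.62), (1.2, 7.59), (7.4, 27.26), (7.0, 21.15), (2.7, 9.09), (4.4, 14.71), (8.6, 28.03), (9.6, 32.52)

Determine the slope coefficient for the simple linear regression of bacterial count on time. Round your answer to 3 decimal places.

n = 8, Σx = 49.9, Σy = 167.97, Σxy = 1249.979, Σx² = 378.97
Sxx = Σx² − (Σx)²/n = 378.97 − 311.25125 = 67.71875
Sxy = Σxy − (Σx)(Σy)/n = 1249.979 − 1047.712875 = 202.266125
b = Sxy/Sxx = 202.266125/67.71875 = 2.986856

2.987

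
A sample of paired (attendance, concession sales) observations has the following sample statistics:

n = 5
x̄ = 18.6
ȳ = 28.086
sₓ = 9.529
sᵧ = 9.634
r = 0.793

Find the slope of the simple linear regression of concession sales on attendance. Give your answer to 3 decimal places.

0.802

b = r · sᵧ/sₓ = 0.793 · 9.634/9.529 = 0.801738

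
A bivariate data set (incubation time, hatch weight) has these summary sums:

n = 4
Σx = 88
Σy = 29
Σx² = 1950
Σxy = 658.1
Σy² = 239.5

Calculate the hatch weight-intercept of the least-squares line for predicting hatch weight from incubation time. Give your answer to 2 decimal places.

-24.34

Sxx = Σx² − (Σx)²/n = 1950 − 1936 = 14
Sxy = Σxy − (Σx)(Σy)/n = 658.1 − 638 = 20.1
b = Sxy/Sxx = 20.1/14 = 1.435714
a = ȳ − b·x̄ = 7.25 − 1.435714·22 = -24.335714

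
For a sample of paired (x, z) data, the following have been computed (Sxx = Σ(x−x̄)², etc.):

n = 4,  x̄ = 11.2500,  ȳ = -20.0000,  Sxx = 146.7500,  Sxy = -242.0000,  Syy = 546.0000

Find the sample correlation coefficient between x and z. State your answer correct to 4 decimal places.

-0.8549

r = Sxy/√(Sxx·Syy) = -242/√(80125.5) = -242/283.064480 = -0.854929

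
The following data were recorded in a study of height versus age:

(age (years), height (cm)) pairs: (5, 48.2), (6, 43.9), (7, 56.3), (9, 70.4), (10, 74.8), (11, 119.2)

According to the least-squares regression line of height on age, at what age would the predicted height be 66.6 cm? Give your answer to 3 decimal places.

n = 6, Σx = 48, Σy = 412.8, Σxy = 3591.3, Σx² = 412
Sxx = Σx² − (Σx)²/n = 412 − 384 = 28
Sxy = Σxy − (Σx)(Σy)/n = 3591.3 − 3302.4 = 288.9
b = Sxy/Sxx = 288.9/28 = 10.317857
a = ȳ − b·x̄ = 68.8 − 10.317857·8 = -13.742857
Set a + b·x = 66.6: x = (66.6 − (-13.742857)) / 10.317857 = 7.786777

7.787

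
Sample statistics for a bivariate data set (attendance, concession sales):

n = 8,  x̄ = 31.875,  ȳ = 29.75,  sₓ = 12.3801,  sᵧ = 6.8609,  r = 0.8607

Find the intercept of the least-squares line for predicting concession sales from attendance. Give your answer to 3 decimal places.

b = r · sᵧ/sₓ = 0.8607 · 6.8609/12.3801 = 0.476989
a = ȳ − b·x̄ = 29.75 − 0.476989·31.875 = 14.545962

14.546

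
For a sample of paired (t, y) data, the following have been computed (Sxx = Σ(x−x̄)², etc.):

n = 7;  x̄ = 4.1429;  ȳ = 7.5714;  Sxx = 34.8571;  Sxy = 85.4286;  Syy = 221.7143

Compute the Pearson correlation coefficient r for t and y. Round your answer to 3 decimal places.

r = Sxy/√(Sxx·Syy) = 85.4286/√(7728.317527) = 85.4286/87.910850 = 0.971764

0.972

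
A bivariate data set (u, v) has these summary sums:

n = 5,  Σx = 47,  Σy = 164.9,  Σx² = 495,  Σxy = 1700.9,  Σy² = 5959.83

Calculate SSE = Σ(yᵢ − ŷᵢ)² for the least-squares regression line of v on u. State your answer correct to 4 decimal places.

93.7456

Sxx = Σx² − (Σx)²/n = 495 − 441.8 = 53.2
Sxy = Σxy − (Σx)(Σy)/n = 1700.9 − 1550.06 = 150.84
Syy = Σy² − (Σy)²/n = 5959.83 − 5438.402 = 521.428
b = Sxy/Sxx = 150.84/53.2 = 2.835338
SSE = Syy − b·Sxy = 521.428 − 2.835338·150.84 = 93.745564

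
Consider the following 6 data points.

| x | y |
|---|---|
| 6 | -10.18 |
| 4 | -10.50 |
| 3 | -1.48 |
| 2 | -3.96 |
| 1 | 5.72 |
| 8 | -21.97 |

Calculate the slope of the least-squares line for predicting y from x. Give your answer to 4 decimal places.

n = 6, Σx = 24, Σy = -42.37, Σxy = -285.48, Σx² = 130
Sxx = Σx² − (Σx)²/n = 130 − 96 = 34
Sxy = Σxy − (Σx)(Σy)/n = -285.48 − (-169.48) = -116
b = Sxy/Sxx = -116/34 = -3.411765

-3.4118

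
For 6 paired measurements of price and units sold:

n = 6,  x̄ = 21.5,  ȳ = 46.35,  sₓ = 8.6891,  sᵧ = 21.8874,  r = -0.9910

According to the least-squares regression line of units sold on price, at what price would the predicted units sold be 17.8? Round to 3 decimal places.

b = r · sᵧ/sₓ = -0.991 · 21.8874/8.6891 = -2.496278
a = ȳ − b·x̄ = 46.35 − (-2.496278)·21.5 = 100.019987
Set a + b·x = 17.8: x = (17.8 − 100.019987) / (-2.496278) = 32.937025

32.937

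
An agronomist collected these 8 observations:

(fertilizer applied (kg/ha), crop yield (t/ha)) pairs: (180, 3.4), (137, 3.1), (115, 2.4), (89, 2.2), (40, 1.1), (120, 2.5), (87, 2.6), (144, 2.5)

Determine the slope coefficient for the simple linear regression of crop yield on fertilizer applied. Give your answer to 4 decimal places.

n = 8, Σx = 912, Σy = 19.8, Σxy = 2438.7, Σx² = 116620
Sxx = Σx² − (Σx)²/n = 116620 − 103968 = 12652
Sxy = Σxy − (Σx)(Σy)/n = 2438.7 − 2257.2 = 181.5
b = Sxy/Sxx = 181.5/12652 = 0.014346

0.0143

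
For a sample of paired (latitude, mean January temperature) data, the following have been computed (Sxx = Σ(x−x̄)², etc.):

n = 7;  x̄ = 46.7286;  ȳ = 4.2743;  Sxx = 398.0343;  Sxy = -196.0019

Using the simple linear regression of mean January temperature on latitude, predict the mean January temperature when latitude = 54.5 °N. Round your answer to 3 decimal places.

0.447

b = Sxy/Sxx = -196.0019/398.0343 = -0.492425
a = ȳ − b·x̄ = 4.2743 − (-0.492425)·46.7286 = 27.284614
ŷ(54.5) = a + b·54.5 = 27.284614 + (-0.492425)·54.5 = 0.447471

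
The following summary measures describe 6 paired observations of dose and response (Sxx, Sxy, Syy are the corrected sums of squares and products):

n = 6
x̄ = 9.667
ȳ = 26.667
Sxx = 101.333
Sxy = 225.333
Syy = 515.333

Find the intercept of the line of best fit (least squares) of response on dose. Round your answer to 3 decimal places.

b = Sxy/Sxx = 225.333/101.333 = 2.223688
a = ȳ − b·x̄ = 26.667 − 2.223688·9.667 = 5.170606

5.171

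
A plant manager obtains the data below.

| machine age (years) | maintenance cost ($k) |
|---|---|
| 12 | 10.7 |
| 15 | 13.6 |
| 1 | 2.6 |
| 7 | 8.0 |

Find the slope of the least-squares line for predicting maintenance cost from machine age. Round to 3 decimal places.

0.759

n = 4, Σx = 35, Σy = 34.9, Σxy = 391, Σx² = 419
Sxx = Σx² − (Σx)²/n = 419 − 306.25 = 112.75
Sxy = Σxy − (Σx)(Σy)/n = 391 − 305.375 = 85.625
b = Sxy/Sxx = 85.625/112.75 = 0.759424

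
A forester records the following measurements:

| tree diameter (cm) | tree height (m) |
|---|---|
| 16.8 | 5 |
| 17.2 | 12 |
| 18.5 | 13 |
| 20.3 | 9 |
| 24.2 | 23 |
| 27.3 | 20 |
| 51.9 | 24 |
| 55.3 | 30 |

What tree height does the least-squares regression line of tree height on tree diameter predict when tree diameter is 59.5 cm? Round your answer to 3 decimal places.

30.986

n = 8, Σx = 231.5, Σy = 136, Σxy = 4720.8, Σx² = 8415.05
Sxx = Σx² − (Σx)²/n = 8415.05 − 6699.03125 = 1716.01875
Sxy = Σxy − (Σx)(Σy)/n = 4720.8 − 3935.5 = 785.3
b = Sxy/Sxx = 785.3/1716.01875 = 0.457629
a = ȳ − b·x̄ = 17 − 0.457629·28.9375 = 3.757360
ŷ(59.5) = a + b·59.5 = 3.757360 + 0.457629·59.5 = 30.986287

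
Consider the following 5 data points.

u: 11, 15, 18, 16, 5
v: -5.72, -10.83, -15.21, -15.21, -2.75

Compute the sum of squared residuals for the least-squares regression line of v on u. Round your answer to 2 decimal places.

n = 5, Σx = 65, Σy = -49.72, Σxy = -756.26, Σx² = 951, Σy² = 620.258
Sxx = Σx² − (Σx)²/n = 951 − 845 = 106
Sxy = Σxy − (Σx)(Σy)/n = -756.26 − (-646.36) = -109.9
Syy = Σy² − (Σy)²/n = 620.258 − 494.41568 = 125.84232
b = Sxy/Sxx = -109.9/106 = -1.036792
SSE = Syy − b·Sxy = 125.84232 − (-1.036792)·(-109.9) = 11.898829

11.90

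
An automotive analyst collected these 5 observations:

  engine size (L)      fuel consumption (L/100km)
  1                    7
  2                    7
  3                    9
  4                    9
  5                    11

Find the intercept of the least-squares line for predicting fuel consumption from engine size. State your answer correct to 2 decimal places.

n = 5, Σx = 15, Σy = 43, Σxy = 139, Σx² = 55
Sxx = Σx² − (Σx)²/n = 55 − 45 = 10
Sxy = Σxy − (Σx)(Σy)/n = 139 − 129 = 10
b = Sxy/Sxx = 10/10 = 1
a = ȳ − b·x̄ = 8.6 − 1·3 = 5.6

5.60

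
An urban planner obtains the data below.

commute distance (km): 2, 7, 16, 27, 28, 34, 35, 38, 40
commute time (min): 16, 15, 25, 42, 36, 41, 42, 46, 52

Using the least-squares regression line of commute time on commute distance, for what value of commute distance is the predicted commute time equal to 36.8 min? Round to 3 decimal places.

n = 9, Σx = 227, Σy = 315, Σxy = 9371, Σx² = 7247
Sxx = Σx² − (Σx)²/n = 7247 − 5725.444444 = 1521.555556
Sxy = Σxy − (Σx)(Σy)/n = 9371 − 7945 = 1426
b = Sxy/Sxx = 1426/1521.555556 = 0.937199
a = ȳ − b·x̄ = 35 − 0.937199·25.222222 = 11.361764
Set a + b·x = 36.8: x = (36.8 − 11.361764) / 0.937199 = 27.142839

27.143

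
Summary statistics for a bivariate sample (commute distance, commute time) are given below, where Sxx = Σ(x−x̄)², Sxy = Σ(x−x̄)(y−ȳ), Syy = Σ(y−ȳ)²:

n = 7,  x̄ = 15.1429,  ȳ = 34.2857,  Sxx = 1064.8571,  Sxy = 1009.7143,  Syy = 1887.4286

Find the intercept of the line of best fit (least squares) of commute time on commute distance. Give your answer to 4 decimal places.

b = Sxy/Sxx = 1009.7143/1064.8571 = 0.948216
a = ȳ − b·x̄ = 34.2857 − 0.948216·15.1429 = 19.926963

19.9270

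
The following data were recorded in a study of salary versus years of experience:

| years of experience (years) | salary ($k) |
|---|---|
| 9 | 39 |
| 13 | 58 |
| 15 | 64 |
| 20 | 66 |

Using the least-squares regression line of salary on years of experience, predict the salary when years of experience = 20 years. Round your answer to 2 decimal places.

n = 4, Σx = 57, Σy = 227, Σxy = 3385, Σx² = 875
Sxx = Σx² − (Σx)²/n = 875 − 812.25 = 62.75
Sxy = Σxy − (Σx)(Σy)/n = 3385 − 3234.75 = 150.25
b = Sxy/Sxx = 150.25/62.75 = 2.394422
a = ȳ − b·x̄ = 56.75 − 2.394422·14.25 = 22.629482
ŷ(20) = a + b·20 = 22.629482 + 2.394422·20 = 70.517928

70.52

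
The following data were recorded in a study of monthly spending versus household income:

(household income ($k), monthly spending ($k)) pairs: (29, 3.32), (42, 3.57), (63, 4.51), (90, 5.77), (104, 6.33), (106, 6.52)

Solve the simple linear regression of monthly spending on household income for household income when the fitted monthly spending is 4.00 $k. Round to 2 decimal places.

48.83

n = 6, Σx = 434, Σy = 30.02, Σxy = 2399.09, Σx² = 36726
Sxx = Σx² − (Σx)²/n = 36726 − 31392.666667 = 5333.333333
Sxy = Σxy − (Σx)(Σy)/n = 2399.09 − 2171.446667 = 227.643333
b = Sxy/Sxx = 227.643333/5333.333333 = 0.042683
a = ȳ − b·x̄ = 5.003333 − 0.042683·72.333333 = 1.915921
Set a + b·x = 4.00: x = (4.00 − 1.915921) / 0.042683 = 48.826776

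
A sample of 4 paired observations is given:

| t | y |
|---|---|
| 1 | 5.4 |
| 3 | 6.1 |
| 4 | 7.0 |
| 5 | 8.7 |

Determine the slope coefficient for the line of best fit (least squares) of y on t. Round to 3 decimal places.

0.777

n = 4, Σx = 13, Σy = 27.2, Σxy = 95.2, Σx² = 51
Sxx = Σx² − (Σx)²/n = 51 − 42.25 = 8.75
Sxy = Σxy − (Σx)(Σy)/n = 95.2 − 88.4 = 6.8
b = Sxy/Sxx = 6.8/8.75 = 0.777143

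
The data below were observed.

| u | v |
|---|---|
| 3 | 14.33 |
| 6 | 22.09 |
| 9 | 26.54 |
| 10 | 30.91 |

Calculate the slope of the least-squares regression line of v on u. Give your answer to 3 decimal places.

n = 4, Σx = 28, Σy = 93.87, Σxy = 723.49, Σx² = 226
Sxx = Σx² − (Σx)²/n = 226 − 196 = 30
Sxy = Σxy − (Σx)(Σy)/n = 723.49 − 657.09 = 66.4
b = Sxy/Sxx = 66.4/30 = 2.213333

2.213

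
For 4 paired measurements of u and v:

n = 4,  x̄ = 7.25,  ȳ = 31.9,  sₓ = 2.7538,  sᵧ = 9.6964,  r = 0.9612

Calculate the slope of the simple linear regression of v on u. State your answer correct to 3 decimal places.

3.384

b = r · sᵧ/sₓ = 0.9612 · 9.6964/2.7538 = 3.384480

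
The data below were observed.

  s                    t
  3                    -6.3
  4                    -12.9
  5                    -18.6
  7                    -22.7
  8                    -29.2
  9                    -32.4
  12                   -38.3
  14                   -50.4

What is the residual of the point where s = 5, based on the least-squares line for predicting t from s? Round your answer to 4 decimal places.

-2.3227

n = 8, Σx = 62, Σy = -210.8, Σxy = -2012.8, Σx² = 584
Sxx = Σx² − (Σx)²/n = 584 − 480.5 = 103.5
Sxy = Σxy − (Σx)(Σy)/n = -2012.8 − (-1633.7) = -379.1
b = Sxy/Sxx = -379.1/103.5 = -3.662802
a = ȳ − b·x̄ = -26.35 − (-3.662802)·7.75 = 2.036715
ŷ(5) = 2.036715 + (-3.662802)·5 = -16.277295
residual = y − ŷ = -18.6 − (-16.277295) = -2.322705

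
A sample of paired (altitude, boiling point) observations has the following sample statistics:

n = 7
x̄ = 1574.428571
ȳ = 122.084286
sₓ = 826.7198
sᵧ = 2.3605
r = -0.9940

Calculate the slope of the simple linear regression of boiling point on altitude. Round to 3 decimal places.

b = r · sᵧ/sₓ = -0.994 · 2.3605/826.7198 = -0.002838

-0.003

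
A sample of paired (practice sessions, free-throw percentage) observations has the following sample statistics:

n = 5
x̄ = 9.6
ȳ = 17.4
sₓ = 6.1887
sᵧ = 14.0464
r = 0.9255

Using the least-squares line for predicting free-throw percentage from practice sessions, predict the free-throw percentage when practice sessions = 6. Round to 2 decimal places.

b = r · sᵧ/sₓ = 0.9255 · 14.0464/6.1887 = 2.100594
a = ȳ − b·x̄ = 17.4 − 2.100594·9.6 = -2.765698
ŷ(6) = a + b·6 = -2.765698 + 2.100594·6 = 9.837863

9.84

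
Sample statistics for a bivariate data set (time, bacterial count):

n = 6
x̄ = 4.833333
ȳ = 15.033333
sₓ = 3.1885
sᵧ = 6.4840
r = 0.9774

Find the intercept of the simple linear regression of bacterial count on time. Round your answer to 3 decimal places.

b = r · sᵧ/sₓ = 0.9774 · 6.484/3.1885 = 1.987600
a = ȳ − b·x̄ = 15.033333 − 1.987600·4.833333 = 5.426602

5.427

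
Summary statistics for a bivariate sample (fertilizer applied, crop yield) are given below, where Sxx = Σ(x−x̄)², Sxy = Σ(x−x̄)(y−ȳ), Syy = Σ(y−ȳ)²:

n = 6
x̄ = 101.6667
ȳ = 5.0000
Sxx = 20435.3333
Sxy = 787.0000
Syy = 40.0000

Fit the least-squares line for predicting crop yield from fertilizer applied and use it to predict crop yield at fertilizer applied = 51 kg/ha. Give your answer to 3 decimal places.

3.049

b = Sxy/Sxx = 787/20435.3333 = 0.038512
a = ȳ − b·x̄ = 5 − 0.038512·101.6667 = 1.084640
ŷ(51) = a + b·51 = 1.084640 + 0.038512·51 = 3.048738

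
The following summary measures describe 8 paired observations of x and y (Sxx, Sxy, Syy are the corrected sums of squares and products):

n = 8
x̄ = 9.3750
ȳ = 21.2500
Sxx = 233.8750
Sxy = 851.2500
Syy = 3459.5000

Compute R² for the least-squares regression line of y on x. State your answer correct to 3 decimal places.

0.896

R² = Sxy²/(Sxx·Syy) = (851.25)²/(233.875·3459.5) = 0.895606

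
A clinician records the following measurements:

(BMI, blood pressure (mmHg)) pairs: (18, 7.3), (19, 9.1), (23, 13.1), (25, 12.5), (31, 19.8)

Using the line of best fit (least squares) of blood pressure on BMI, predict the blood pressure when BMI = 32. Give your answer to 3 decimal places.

n = 5, Σx = 116, Σy = 61.8, Σxy = 1531.9, Σx² = 2800
Sxx = Σx² − (Σx)²/n = 2800 − 2691.2 = 108.8
Sxy = Σxy − (Σx)(Σy)/n = 1531.9 − 1433.76 = 98.14
b = Sxy/Sxx = 98.14/108.8 = 0.902022
a = ȳ − b·x̄ = 12.36 − 0.902022·23.2 = -8.566912
ŷ(32) = a + b·32 = -8.566912 + 0.902022·32 = 20.297794

20.298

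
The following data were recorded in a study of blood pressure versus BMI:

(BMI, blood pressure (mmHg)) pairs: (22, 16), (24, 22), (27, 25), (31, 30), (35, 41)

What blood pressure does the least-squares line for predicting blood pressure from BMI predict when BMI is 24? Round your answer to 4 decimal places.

20.1191

n = 5, Σx = 139, Σy = 134, Σxy = 3920, Σx² = 3975
Sxx = Σx² − (Σx)²/n = 3975 − 3864.2 = 110.8
Sxy = Σxy − (Σx)(Σy)/n = 3920 − 3725.2 = 194.8
b = Sxy/Sxx = 194.8/110.8 = 1.758123
a = ȳ − b·x̄ = 26.8 − 1.758123·27.8 = -22.075812
ŷ(24) = a + b·24 = -22.075812 + 1.758123·24 = 20.119134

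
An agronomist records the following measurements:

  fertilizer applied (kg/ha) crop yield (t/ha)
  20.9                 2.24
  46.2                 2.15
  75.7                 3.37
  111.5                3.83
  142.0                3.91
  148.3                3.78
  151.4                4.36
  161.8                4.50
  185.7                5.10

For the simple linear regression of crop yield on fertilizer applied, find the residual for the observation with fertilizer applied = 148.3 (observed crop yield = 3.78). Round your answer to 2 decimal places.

-0.45

n = 9, Σx = 1043.5, Σy = 33.24, Σxy = 4279.368, Σx² = 146476.57
Sxx = Σx² − (Σx)²/n = 146476.57 − 120988.027778 = 25488.542222
Sxy = Σxy − (Σx)(Σy)/n = 4279.368 − 3853.993333 = 425.374667
b = Sxy/Sxx = 425.374667/25488.542222 = 0.016689
a = ȳ − b·x̄ = 3.693333 − 0.016689·115.944444 = 1.758353
ŷ(148.3) = 1.758353 + 0.016689·148.3 = 4.233311
residual = y − ŷ = 3.78 − 4.233311 = -0.453311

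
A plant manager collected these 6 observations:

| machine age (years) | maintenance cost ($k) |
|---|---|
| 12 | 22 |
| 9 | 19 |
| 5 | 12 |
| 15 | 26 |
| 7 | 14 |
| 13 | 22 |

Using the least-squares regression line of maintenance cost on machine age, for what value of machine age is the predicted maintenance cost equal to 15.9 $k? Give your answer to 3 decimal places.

n = 6, Σx = 61, Σy = 115, Σxy = 1269, Σx² = 693
Sxx = Σx² − (Σx)²/n = 693 − 620.166667 = 72.833333
Sxy = Σxy − (Σx)(Σy)/n = 1269 − 1169.166667 = 99.833333
b = Sxy/Sxx = 99.833333/72.833333 = 1.370709
a = ȳ − b·x̄ = 19.166667 − 1.370709·10.166667 = 5.231121
Set a + b·x = 15.9: x = (15.9 − 5.231121) / 1.370709 = 7.783472

7.783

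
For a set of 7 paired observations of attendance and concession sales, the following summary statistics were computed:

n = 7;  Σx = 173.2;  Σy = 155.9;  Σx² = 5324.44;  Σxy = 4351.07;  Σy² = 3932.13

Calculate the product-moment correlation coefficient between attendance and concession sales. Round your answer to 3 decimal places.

0.714

Sxx = Σx² − (Σx)²/n = 5324.44 − 4285.462857 = 1038.977143
Sxy = Σxy − (Σx)(Σy)/n = 4351.07 − 3857.411429 = 493.658571
Syy = Σy² − (Σy)²/n = 3932.13 − 3472.115714 = 460.014286
r = Sxy/√(Sxx·Syy) = 493.658571/√(477944.328245) = 493.658571/691.335178 = 0.714065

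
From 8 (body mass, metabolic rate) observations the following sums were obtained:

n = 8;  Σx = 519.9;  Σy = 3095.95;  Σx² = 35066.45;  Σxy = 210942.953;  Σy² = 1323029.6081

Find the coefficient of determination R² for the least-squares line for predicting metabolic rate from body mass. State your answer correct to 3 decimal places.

Sxx = Σx² − (Σx)²/n = 35066.45 − 33787.00125 = 1279.44875
Sxy = Σxy − (Σx)(Σy)/n = 210942.953 − 201198.050625 = 9744.902375
Syy = Σy² − (Σy)²/n = 1323029.6081 − 1198113.300312 = 124916.307788
R² = Sxy²/(Sxx·Syy) = (9744.902375)²/(1279.44875·124916.307788) = 0.594173

0.594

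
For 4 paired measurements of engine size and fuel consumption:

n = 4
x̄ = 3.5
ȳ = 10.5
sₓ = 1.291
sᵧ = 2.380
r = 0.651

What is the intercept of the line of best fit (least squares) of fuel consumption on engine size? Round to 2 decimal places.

6.30

b = r · sᵧ/sₓ = 0.651 · 2.38/1.291 = 1.200139
a = ȳ − b·x̄ = 10.5 − 1.200139·3.5 = 6.299512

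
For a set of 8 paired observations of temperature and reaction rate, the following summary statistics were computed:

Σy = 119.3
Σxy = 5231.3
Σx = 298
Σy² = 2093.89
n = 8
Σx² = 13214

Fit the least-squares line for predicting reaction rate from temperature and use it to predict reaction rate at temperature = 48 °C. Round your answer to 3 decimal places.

Sxx = Σx² − (Σx)²/n = 13214 − 11100.5 = 2113.5
Sxy = Σxy − (Σx)(Σy)/n = 5231.3 − 4443.925 = 787.375
b = Sxy/Sxx = 787.375/2113.5 = 0.372546
a = ȳ − b·x̄ = 14.9125 − 0.372546·37.25 = 1.035179
ŷ(48) = a + b·48 = 1.035179 + 0.372546·48 = 18.917365

18.917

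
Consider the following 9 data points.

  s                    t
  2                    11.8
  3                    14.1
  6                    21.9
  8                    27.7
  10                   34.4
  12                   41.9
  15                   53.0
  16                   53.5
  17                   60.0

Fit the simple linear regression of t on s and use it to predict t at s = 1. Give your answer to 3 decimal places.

6.957

n = 9, Σx = 89, Σy = 318.3, Σxy = 3936.7, Σx² = 1127
Sxx = Σx² − (Σx)²/n = 1127 − 880.111111 = 246.888889
Sxy = Σxy − (Σx)(Σy)/n = 3936.7 − 3147.633333 = 789.066667
b = Sxy/Sxx = 789.066667/246.888889 = 3.196040
a = ȳ − b·x̄ = 35.366667 − 3.196040·9.888889 = 3.761386
ŷ(1) = a + b·1 = 3.761386 + 3.196040·1 = 6.957426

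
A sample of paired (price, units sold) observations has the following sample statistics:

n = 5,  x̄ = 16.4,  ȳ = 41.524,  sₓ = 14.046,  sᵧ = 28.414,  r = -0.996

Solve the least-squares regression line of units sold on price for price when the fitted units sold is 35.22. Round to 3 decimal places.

b = r · sᵧ/sₓ = -0.996 · 28.414/14.046 = -2.014833
a = ȳ − b·x̄ = 41.524 − (-2.014833)·16.4 = 74.567261
Set a + b·x = 35.22: x = (35.22 − 74.567261) / (-2.014833) = 19.528795

19.529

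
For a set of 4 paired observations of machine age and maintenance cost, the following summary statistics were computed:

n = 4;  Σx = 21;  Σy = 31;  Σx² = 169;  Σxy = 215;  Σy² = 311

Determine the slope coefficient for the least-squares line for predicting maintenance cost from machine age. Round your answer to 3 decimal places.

Sxx = Σx² − (Σx)²/n = 169 − 110.25 = 58.75
Sxy = Σxy − (Σx)(Σy)/n = 215 − 162.75 = 52.25
b = Sxy/Sxx = 52.25/58.75 = 0.889362

0.889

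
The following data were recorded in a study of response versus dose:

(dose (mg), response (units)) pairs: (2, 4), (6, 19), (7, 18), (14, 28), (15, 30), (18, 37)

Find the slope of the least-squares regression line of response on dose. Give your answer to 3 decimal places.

1.814

n = 6, Σx = 62, Σy = 136, Σxy = 1756, Σx² = 834
Sxx = Σx² − (Σx)²/n = 834 − 640.666667 = 193.333333
Sxy = Σxy − (Σx)(Σy)/n = 1756 − 1405.333333 = 350.666667
b = Sxy/Sxx = 350.666667/193.333333 = 1.813793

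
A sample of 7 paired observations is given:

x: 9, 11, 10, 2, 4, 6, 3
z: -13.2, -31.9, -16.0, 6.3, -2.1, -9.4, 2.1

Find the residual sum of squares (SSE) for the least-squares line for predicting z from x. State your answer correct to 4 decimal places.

n = 7, Σx = 45, Σy = -64.2, Σxy = -675.6, Σx² = 367, Σy² = 1584.72
Sxx = Σx² − (Σx)²/n = 367 − 289.285714 = 77.714286
Sxy = Σxy − (Σx)(Σy)/n = -675.6 − (-412.714286) = -262.885714
Syy = Σy² − (Σy)²/n = 1584.72 − 588.805714 = 995.914286
b = Sxy/Sxx = -262.885714/77.714286 = -3.382721
SSE = Syy − b·Sxy = 995.914286 − (-3.382721)·(-262.885714) = 106.645368

106.6454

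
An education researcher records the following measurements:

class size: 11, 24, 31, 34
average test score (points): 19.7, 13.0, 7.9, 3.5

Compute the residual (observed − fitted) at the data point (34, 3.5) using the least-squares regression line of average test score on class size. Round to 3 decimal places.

-1.509

n = 4, Σx = 100, Σy = 44.1, Σxy = 892.6, Σx² = 2814
Sxx = Σx² − (Σx)²/n = 2814 − 2500 = 314
Sxy = Σxy − (Σx)(Σy)/n = 892.6 − 1102.5 = -209.9
b = Sxy/Sxx = -209.9/314 = -0.668471
a = ȳ − b·x̄ = 11.025 − (-0.668471)·25 = 27.736783
ŷ(34) = 27.736783 + (-0.668471)·34 = 5.008758
residual = y − ŷ = 3.5 − 5.008758 = -1.508758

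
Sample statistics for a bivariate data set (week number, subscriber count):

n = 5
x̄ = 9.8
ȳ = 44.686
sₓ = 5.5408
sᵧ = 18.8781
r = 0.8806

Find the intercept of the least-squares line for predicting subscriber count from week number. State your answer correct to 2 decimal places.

15.28

b = r · sᵧ/sₓ = 0.8806 · 18.8781/5.5408 = 3.000299
a = ȳ − b·x̄ = 44.686 − 3.000299·9.8 = 15.283073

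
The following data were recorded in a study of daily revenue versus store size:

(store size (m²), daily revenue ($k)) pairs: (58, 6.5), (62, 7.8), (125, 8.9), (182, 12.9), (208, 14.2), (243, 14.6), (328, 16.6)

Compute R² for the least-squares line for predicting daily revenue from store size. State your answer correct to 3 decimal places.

0.946

n = 7, Σx = 1206, Σy = 81.5, Σxy = 16267.1, Σx² = 265854, Σy² = 1039.07
Sxx = Σx² − (Σx)²/n = 265854 − 207776.571429 = 58077.428571
Sxy = Σxy − (Σx)(Σy)/n = 16267.1 − 14041.285714 = 2225.814286
Syy = Σy² − (Σy)²/n = 1039.07 − 948.892857 = 90.177143
R² = Sxy²/(Sxx·Syy) = (2225.814286)²/(58077.428571·90.177143) = 0.945963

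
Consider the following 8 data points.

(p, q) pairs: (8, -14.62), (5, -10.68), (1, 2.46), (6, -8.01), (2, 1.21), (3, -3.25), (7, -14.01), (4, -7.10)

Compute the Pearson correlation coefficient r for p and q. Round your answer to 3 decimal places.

n = 8, Σx = 36, Σy = -54, Σxy = -349.76, Σx² = 204, Σy² = 656.7352
Sxx = Σx² − (Σx)²/n = 204 − 162 = 42
Sxy = Σxy − (Σx)(Σy)/n = -349.76 − (-243) = -106.76
Syy = Σy² − (Σy)²/n = 656.7352 − 364.5 = 292.2352
r = Sxy/√(Sxx·Syy) = -106.76/√(12273.8784) = -106.76/110.787537 = -0.963646

-0.964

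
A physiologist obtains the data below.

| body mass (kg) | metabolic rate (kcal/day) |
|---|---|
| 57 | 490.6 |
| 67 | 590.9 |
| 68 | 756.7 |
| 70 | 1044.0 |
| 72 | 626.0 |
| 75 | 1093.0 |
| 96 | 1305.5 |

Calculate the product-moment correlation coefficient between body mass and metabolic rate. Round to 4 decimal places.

0.8389

n = 7, Σx = 505, Σy = 5906.7, Σxy = 444465.1, Σx² = 37287, Σy² = 5543237.31
Sxx = Σx² − (Σx)²/n = 37287 − 36432.142857 = 854.857143
Sxy = Σxy − (Σx)(Σy)/n = 444465.1 − 426126.214286 = 18338.885714
Syy = Σy² − (Σy)²/n = 5543237.31 − 4984157.841429 = 559079.468571
r = Sxy/√(Sxx·Syy) = 18338.885714/√(477933077.133061) = 18338.885714/21861.680565 = 0.838860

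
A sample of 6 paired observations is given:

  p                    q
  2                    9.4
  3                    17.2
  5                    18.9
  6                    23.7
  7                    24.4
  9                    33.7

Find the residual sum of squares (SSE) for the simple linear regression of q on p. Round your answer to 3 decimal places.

n = 6, Σx = 32, Σy = 127.3, Σxy = 781.2, Σx² = 204, Σy² = 3034.15
Sxx = Σx² − (Σx)²/n = 204 − 170.666667 = 33.333333
Sxy = Σxy − (Σx)(Σy)/n = 781.2 − 678.933333 = 102.266667
Syy = Σy² − (Σy)²/n = 3034.15 − 2700.881667 = 333.268333
b = Sxy/Sxx = 102.266667/33.333333 = 3.068
SSE = Syy − b·Sxy = 333.268333 − 3.068·102.266667 = 19.5142

19.514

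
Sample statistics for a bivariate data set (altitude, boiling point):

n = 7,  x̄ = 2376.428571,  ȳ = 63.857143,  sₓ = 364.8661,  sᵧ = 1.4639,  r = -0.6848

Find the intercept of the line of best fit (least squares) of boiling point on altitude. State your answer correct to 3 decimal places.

b = r · sᵧ/sₓ = -0.6848 · 1.4639/364.8661 = -0.002748
a = ȳ − b·x̄ = 63.857143 − (-0.002748)·2376.428571 = 70.386440

70.386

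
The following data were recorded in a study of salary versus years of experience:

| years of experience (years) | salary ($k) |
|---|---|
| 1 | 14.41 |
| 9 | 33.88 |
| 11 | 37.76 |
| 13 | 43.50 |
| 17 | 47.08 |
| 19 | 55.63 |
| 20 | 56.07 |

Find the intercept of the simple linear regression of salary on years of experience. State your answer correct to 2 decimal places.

13.43

n = 7, Σx = 90, Σy = 288.33, Σxy = 4278.92, Σx² = 1422
Sxx = Σx² − (Σx)²/n = 1422 − 1157.142857 = 264.857143
Sxy = Σxy − (Σx)(Σy)/n = 4278.92 − 3707.1 = 571.82
b = Sxy/Sxx = 571.82/264.857143 = 2.158975
a = ȳ − b·x̄ = 41.19 − 2.158975·12.857143 = 13.431748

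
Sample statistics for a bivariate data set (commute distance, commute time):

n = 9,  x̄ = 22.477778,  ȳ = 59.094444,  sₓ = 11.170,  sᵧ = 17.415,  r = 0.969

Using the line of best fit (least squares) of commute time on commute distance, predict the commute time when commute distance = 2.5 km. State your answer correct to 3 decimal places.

28.913

b = r · sᵧ/sₓ = 0.969 · 17.415/11.17 = 1.510755
a = ȳ − b·x̄ = 59.094444 − 1.510755·22.477778 = 25.136025
ŷ(2.5) = a + b·2.5 = 25.136025 + 1.510755·2.5 = 28.912913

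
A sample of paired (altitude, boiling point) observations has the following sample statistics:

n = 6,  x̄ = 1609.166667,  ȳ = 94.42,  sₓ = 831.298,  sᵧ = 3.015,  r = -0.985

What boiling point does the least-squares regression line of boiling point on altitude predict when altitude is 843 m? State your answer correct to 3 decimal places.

b = r · sᵧ/sₓ = -0.985 · 3.015/831.298 = -0.003572
a = ȳ − b·x̄ = 94.42 − (-0.003572)·1609.166667 = 100.168676
ŷ(843) = a + b·843 = 100.168676 + (-0.003572)·843 = 97.157096

97.157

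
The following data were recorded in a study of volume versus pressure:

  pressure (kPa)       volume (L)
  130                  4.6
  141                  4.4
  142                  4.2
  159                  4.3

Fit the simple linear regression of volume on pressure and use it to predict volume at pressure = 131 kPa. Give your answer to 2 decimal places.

4.49

n = 4, Σx = 572, Σy = 17.5, Σxy = 2498.5, Σx² = 82226
Sxx = Σx² − (Σx)²/n = 82226 − 81796 = 430
Sxy = Σxy − (Σx)(Σy)/n = 2498.5 − 2502.5 = -4
b = Sxy/Sxx = -4/430 = -0.009302
a = ȳ − b·x̄ = 4.375 − (-0.009302)·143 = 5.705233
ŷ(131) = a + b·131 = 5.705233 + (-0.009302)·131 = 4.486628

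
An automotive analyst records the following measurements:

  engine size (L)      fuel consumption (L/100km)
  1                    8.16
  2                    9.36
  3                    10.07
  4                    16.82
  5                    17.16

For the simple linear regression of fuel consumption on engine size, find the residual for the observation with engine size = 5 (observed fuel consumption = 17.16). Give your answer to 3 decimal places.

n = 5, Σx = 15, Σy = 61.57, Σxy = 210.17, Σx² = 55
Sxx = Σx² − (Σx)²/n = 55 − 45 = 10
Sxy = Σxy − (Σx)(Σy)/n = 210.17 − 184.71 = 25.46
b = Sxy/Sxx = 25.46/10 = 2.546
a = ȳ − b·x̄ = 12.314 − 2.546·3 = 4.676
ŷ(5) = 4.676 + 2.546·5 = 17.406
residual = y − ŷ = 17.16 − 17.406 = -0.246

-0.246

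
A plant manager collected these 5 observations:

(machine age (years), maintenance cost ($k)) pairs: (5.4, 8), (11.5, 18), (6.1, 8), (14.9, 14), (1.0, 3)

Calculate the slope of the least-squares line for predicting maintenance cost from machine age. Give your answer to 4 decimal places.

0.9566

n = 5, Σx = 38.9, Σy = 51, Σxy = 510.6, Σx² = 421.63
Sxx = Σx² − (Σx)²/n = 421.63 − 302.642 = 118.988
Sxy = Σxy − (Σx)(Σy)/n = 510.6 − 396.78 = 113.82
b = Sxy/Sxx = 113.82/118.988 = 0.956567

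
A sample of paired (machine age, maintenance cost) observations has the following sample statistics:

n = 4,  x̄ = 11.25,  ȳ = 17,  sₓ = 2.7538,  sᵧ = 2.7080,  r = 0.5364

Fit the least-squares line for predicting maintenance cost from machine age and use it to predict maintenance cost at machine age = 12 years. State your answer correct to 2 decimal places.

17.40

b = r · sᵧ/sₓ = 0.5364 · 2.708/2.7538 = 0.527479
a = ȳ − b·x̄ = 17 − 0.527479·11.25 = 11.065863
ŷ(12) = a + b·12 = 11.065863 + 0.527479·12 = 17.395609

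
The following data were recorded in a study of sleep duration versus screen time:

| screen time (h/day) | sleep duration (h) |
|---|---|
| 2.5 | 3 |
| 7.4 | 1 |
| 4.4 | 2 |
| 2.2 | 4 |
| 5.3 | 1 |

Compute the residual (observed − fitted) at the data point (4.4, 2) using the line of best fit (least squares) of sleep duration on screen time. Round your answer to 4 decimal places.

n = 5, Σx = 21.8, Σy = 11, Σxy = 37.8, Σx² = 113.3
Sxx = Σx² − (Σx)²/n = 113.3 − 95.048 = 18.252
Sxy = Σxy − (Σx)(Σy)/n = 37.8 − 47.96 = -10.16
b = Sxy/Sxx = -10.16/18.252 = -0.556651
a = ȳ − b·x̄ = 2.2 − (-0.556651)·4.36 = 4.627000
ŷ(4.4) = 4.627000 + (-0.556651)·4.4 = 2.177734
residual = y − ŷ = 2 − 2.177734 = -0.177734

-0.1777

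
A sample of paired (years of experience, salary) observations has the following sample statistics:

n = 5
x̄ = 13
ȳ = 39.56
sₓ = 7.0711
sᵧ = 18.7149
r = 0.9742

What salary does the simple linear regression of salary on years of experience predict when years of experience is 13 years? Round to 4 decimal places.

b = r · sᵧ/sₓ = 0.9742 · 18.7149/7.0711 = 2.578390
a = ȳ − b·x̄ = 39.56 − 2.578390·13 = 6.040926
ŷ(13) = a + b·13 = 6.040926 + 2.578390·13 = 39.56

39.5600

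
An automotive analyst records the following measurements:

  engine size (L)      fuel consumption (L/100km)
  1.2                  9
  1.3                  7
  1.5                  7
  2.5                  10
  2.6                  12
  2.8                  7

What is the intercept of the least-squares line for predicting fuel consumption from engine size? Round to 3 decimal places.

n = 6, Σx = 11.9, Σy = 52, Σxy = 106.2, Σx² = 26.23
Sxx = Σx² − (Σx)²/n = 26.23 − 23.601667 = 2.628333
Sxy = Σxy − (Σx)(Σy)/n = 106.2 − 103.133333 = 3.066667
b = Sxy/Sxx = 3.066667/2.628333 = 1.166772
a = ȳ − b·x̄ = 8.666667 − 1.166772·1.983333 = 6.352568

6.353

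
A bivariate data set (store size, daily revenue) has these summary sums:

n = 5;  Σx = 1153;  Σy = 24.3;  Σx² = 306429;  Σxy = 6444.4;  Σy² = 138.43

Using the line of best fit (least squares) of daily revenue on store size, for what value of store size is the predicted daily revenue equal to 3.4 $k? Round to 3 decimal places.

160.194

Sxx = Σx² − (Σx)²/n = 306429 − 265881.8 = 40547.2
Sxy = Σxy − (Σx)(Σy)/n = 6444.4 − 5603.58 = 840.82
b = Sxy/Sxx = 840.82/40547.2 = 0.020737
a = ȳ − b·x̄ = 4.86 − 0.020737·230.6 = 0.078089
Set a + b·x = 3.4: x = (3.4 − 0.078089) / 0.020737 = 160.193835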